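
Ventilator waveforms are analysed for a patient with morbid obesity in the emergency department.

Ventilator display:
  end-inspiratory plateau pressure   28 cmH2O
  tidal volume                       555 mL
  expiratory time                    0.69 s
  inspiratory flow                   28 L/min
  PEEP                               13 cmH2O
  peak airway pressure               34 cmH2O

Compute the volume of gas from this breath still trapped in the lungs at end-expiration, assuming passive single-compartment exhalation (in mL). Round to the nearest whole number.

Flow: 28 L/min ÷ 60 = 0.4667 L/s.
R = (PIP − Pplat)/V̇ = (34 − 28) / 0.4667 = 6.0/0.4667 = 12.856 cmH2O·s/L.
C = Vt/(Pplat − PEEP) = 555.0 / (28 − 13) = 555.0/15.0 = 37.0 mL/cmH2O.
τ = R × C = 12.856 × 0.037 L/cmH2O = 0.4757 s.
Fraction remaining = e^(−Te/τ) = e^(−0.69/0.4757) = 0.2345.
Trapped volume = 555.0 × 0.2345 = 130.15 mL.

130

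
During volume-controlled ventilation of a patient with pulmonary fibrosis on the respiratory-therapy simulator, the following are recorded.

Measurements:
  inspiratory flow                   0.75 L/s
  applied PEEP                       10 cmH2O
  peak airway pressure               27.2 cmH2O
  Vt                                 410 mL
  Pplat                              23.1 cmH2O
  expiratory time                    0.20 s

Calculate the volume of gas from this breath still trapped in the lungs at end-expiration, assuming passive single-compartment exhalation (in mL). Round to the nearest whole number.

R = (PIP − Pplat)/V̇ = (27.2 − 23.1) / 0.75 = 4.1/0.75 = 5.467 cmH2O·s/L.
C = Vt/(Pplat − PEEP) = 410.0 / (23.1 − 10) = 410.0/13.1 = 31.298 mL/cmH2O.
τ = R × C = 5.467 × 0.0313 L/cmH2O = 0.1711 s.
Fraction remaining = e^(−Te/τ) = e^(−0.20/0.1711) = 0.3107.
Trapped volume = 410.0 × 0.3107 = 127.39 mL.

127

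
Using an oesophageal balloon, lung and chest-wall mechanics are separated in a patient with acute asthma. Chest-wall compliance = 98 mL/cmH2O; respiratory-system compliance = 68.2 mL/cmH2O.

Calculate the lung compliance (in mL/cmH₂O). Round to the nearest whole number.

1/CL = 1/Crs − 1/Ccw.
1/CL = 1/68.2 − 1/98 = 0.004459.
CL = 224.27 mL/cmH2O.

224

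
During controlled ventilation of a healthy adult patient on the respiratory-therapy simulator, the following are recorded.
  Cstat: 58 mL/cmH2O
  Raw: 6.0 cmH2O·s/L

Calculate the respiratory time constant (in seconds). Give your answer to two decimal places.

τ = R × C = 6.0 × 58 mL/cmH2O = 6.0 × 0.058 L/cmH2O = 0.348 s.

0.35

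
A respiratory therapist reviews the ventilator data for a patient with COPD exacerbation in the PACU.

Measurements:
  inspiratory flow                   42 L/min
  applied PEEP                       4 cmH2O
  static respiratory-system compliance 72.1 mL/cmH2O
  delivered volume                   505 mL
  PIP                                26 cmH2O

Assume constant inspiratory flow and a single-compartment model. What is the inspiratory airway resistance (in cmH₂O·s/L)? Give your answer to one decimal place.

21.4

Flow: 42 L/min ÷ 60 = 0.7 L/s.
Equation of motion (constant flow): PIP = Vt/C + R·V̇ + PEEP.
R·V̇ = PIP − Vt/C − PEEP = 26 − 505/72.1 − 4 = 26 − 7.004 − 4 = 14.996 cmH2O.
R = 14.996 / 0.7 = 21.423 cmH2O·s/L.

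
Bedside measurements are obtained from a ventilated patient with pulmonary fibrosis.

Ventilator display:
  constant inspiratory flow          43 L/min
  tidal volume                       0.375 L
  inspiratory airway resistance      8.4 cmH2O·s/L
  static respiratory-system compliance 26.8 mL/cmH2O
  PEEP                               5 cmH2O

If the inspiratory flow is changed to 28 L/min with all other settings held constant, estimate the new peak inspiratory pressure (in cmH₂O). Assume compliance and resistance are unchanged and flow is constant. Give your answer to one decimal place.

Flow: 43 L/min ÷ 60 = 0.7167 L/s.
New flow: 28 L/min ÷ 60 = 0.4667 L/s.
PIP = Vt/C + R·V̇ + PEEP (constant-flow equation of motion).
Only the resistive term changes: ΔPIP = R × ΔV̇ = 8.4 × (0.4667 − 0.7167) = 8.4 × -0.25 = -2.1 cmH2O.
Original PIP = 375/26.8 + 8.4×0.7167 + 5 = 25.013 cmH2O; new PIP = 25.013 + (-2.1) = 22.913 cmH2O.

22.9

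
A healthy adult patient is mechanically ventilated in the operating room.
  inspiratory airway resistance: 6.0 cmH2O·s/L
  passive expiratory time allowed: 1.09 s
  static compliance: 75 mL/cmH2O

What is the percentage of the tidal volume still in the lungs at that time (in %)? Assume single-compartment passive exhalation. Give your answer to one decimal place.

8.9

τ = R × C = 6.0 × 75 mL/cmH2O = 6.0 × 0.075 L/cmH2O = 0.45 s.
Passive exhalation: V(t)/V₀ = e^(−t/τ) = e^(−1.09/0.45) = 0.08872.
Fraction remaining = 0.08872 → 8.872%.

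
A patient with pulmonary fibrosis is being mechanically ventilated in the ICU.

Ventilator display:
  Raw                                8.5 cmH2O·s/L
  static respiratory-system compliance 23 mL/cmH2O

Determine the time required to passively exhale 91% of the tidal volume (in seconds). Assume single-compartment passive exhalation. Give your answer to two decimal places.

τ = R × C = 8.5 × 23 mL/cmH2O = 8.5 × 0.023 L/cmH2O = 0.1955 s.
Exhaled fraction f = 1 − e^(−t/τ) → t = −τ·ln(1 − f) = −0.1955·ln(0.09) = 0.4708 s.

0.47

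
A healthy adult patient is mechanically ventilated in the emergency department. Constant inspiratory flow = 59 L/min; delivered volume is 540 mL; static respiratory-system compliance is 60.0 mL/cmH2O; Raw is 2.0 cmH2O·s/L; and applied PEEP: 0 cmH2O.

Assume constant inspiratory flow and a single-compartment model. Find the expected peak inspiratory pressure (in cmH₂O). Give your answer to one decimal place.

Flow: 59 L/min ÷ 60 = 0.9833 L/s.
Equation of motion (constant flow): PIP = Vt/C + R·V̇ + PEEP.
PIP = 540/60.0 + 2.0×0.9833 + 0 = 9.0 + 1.967 + 0 = 10.967 cmH2O.

11.0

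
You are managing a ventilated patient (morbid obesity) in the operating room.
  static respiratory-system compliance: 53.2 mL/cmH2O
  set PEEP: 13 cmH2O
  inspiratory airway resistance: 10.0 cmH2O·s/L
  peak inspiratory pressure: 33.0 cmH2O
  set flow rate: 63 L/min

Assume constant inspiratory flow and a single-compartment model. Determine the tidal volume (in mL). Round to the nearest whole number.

505

Flow: 63 L/min ÷ 60 = 1.05 L/s.
Equation of motion (constant flow): PIP = Vt/C + R·V̇ + PEEP.
Vt/C = PIP − R·V̇ − PEEP = 33.0 − 10.5 − 13 = 9.5 cmH2O.
Vt = C × 9.5 = 53.2 × 9.5 = 505.4 mL.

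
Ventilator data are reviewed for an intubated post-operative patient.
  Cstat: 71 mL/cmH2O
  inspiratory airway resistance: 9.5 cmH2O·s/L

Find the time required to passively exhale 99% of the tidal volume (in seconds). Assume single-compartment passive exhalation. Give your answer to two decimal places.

3.11

τ = R × C = 9.5 × 71 mL/cmH2O = 9.5 × 0.071 L/cmH2O = 0.6745 s.
Exhaled fraction f = 1 − e^(−t/τ) → t = −τ·ln(1 − f) = −0.6745·ln(0.01) = 3.106 s.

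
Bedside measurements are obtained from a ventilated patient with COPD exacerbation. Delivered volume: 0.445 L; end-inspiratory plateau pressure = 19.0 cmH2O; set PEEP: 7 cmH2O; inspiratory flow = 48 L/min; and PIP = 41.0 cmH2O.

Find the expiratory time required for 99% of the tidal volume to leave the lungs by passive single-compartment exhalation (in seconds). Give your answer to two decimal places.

Flow: 48 L/min ÷ 60 = 0.8 L/s.
R = (PIP − Pplat)/V̇ = (41.0 − 19.0) / 0.8 = 22.0/0.8 = 27.5 cmH2O·s/L.
C = Vt/(Pplat − PEEP) = 445.0 / (19.0 − 7) = 445.0/12.0 = 37.083 mL/cmH2O.
τ = R × C = 27.5 × 0.03708 L/cmH2O = 1.02 s.
t = −τ·ln(1 − 0.99) = −1.02·ln(0.01) = 4.697 s.

4.70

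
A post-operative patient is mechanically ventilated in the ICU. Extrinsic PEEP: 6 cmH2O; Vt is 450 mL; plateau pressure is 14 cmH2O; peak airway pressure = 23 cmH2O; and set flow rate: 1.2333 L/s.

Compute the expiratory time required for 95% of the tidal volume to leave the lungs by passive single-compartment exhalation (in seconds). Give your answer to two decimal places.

R = (PIP − Pplat)/V̇ = (23 − 14) / 1.2333 = 9.0/1.2333 = 7.297 cmH2O·s/L.
C = Vt/(Pplat − PEEP) = 450.0 / (14 − 6) = 450.0/8.0 = 56.25 mL/cmH2O.
τ = R × C = 7.297 × 0.05625 L/cmH2O = 0.4105 s.
t = −τ·ln(1 − 0.95) = −0.4105·ln(0.05) = 1.23 s.

1.23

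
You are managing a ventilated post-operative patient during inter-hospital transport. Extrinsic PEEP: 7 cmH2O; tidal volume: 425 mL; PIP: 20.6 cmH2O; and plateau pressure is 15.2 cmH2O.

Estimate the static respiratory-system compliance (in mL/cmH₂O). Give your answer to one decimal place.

51.8

Cstat = Vt / (Pplat − PEEP) = 425 / (15.2 − 7) = 425 / 8.2 = 51.829 mL/cmH2O.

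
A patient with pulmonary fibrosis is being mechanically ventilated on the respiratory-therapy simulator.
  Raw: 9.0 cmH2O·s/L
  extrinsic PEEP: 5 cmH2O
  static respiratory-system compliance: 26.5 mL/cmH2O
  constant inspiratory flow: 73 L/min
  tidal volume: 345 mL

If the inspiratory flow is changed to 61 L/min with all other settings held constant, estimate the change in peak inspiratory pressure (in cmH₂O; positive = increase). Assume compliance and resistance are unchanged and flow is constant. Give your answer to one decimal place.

Flow: 73 L/min ÷ 60 = 1.2167 L/s.
New flow: 61 L/min ÷ 60 = 1.0167 L/s.
PIP = Vt/C + R·V̇ + PEEP (constant-flow equation of motion).
Only the resistive term changes: ΔPIP = R × ΔV̇ = 9.0 × (1.0167 − 1.2167) = 9.0 × -0.2 = -1.8 cmH2O.

-1.8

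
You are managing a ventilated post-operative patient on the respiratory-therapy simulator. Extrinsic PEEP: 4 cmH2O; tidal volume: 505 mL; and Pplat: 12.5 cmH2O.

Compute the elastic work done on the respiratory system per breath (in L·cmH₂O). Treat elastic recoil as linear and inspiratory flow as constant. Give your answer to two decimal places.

2.15

Elastic work ≈ ½ × (Pplat − PEEP) × Vt = 0.5 × (12.5 − 4) × 0.505 L = 0.5 × 8.5 × 0.505 = 2.146 L·cmH2O.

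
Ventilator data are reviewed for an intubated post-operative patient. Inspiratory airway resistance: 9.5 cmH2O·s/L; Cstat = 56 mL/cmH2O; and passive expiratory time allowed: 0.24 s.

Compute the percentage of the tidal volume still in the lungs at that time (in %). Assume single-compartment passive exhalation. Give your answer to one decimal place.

63.7

τ = R × C = 9.5 × 56 mL/cmH2O = 9.5 × 0.056 L/cmH2O = 0.532 s.
Passive exhalation: V(t)/V₀ = e^(−t/τ) = e^(−0.24/0.532) = 0.6369.
Fraction remaining = 0.6369 → 63.69%.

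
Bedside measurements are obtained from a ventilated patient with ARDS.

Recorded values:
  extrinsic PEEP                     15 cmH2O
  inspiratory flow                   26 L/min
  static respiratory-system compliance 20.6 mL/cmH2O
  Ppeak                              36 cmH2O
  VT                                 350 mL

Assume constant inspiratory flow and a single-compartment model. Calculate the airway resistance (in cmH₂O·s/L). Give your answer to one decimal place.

9.3

Flow: 26 L/min ÷ 60 = 0.4333 L/s.
Equation of motion (constant flow): PIP = Vt/C + R·V̇ + PEEP.
R·V̇ = PIP − Vt/C − PEEP = 36 − 350/20.6 − 15 = 36 − 16.99 − 15 = 4.01 cmH2O.
R = 4.01 / 0.4333 = 9.255 cmH2O·s/L.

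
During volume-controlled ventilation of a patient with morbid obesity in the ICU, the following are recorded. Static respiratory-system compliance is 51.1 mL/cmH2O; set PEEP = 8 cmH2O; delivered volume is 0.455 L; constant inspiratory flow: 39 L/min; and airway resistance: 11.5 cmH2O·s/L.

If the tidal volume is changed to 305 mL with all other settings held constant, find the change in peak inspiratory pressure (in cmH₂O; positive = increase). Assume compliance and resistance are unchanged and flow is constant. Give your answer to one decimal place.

PIP = Vt/C + R·V̇ + PEEP (constant-flow equation of motion).
Only the elastic term changes: ΔPIP = ΔVt / C = (305 − 455) / 51.1 = -2.935 cmH2O.

-2.9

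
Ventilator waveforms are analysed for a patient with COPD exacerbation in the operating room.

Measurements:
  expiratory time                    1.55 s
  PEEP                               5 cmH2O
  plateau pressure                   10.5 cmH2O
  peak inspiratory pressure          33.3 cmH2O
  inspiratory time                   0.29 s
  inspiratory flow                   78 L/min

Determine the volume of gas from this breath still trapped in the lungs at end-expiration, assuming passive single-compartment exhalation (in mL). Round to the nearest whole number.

104

Flow: 78 L/min ÷ 60 = 1.3 L/s.
Vt = flow × Ti = 1.3 L/s × 0.29 s × 1000 mL/L = 377.0 mL.
R = (PIP − Pplat)/V̇ = (33.3 − 10.5) / 1.3 = 22.8/1.3 = 17.538 cmH2O·s/L.
C = Vt/(Pplat − PEEP) = 377.0 / (10.5 − 5) = 377.0/5.5 = 68.545 mL/cmH2O.
τ = R × C = 17.538 × 0.06855 L/cmH2O = 1.202 s.
Fraction remaining = e^(−Te/τ) = e^(−1.55/1.202) = 0.2754.
Trapped volume = 377.0 × 0.2754 = 103.83 mL.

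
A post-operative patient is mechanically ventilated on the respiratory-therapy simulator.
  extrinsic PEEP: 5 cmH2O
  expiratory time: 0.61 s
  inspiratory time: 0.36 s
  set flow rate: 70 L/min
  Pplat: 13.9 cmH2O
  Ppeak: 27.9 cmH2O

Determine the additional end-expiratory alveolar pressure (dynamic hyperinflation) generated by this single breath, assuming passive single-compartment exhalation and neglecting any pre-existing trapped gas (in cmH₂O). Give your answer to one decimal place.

Flow: 70 L/min ÷ 60 = 1.1667 L/s.
Vt = flow × Ti = 1.1667 L/s × 0.36 s × 1000 mL/L = 420.01 mL.
R = (PIP − Pplat)/V̇ = (27.9 − 13.9) / 1.1667 = 14.0/1.1667 = 12.0 cmH2O·s/L.
C = Vt/(Pplat − PEEP) = 420.01 / (13.9 − 5) = 420.01/8.9 = 47.192 mL/cmH2O.
τ = R × C = 12.0 × 0.04719 L/cmH2O = 0.5663 s.
Fraction remaining = e^(−Te/τ) = e^(−0.61/0.5663) = 0.3406; trapped volume = 420.01 × 0.3406 = 143.06 mL.
Additional alveolar pressure from trapping ≈ V_trapped / C = 143.06 / 47.192 = 3.031 cmH2O.

3.0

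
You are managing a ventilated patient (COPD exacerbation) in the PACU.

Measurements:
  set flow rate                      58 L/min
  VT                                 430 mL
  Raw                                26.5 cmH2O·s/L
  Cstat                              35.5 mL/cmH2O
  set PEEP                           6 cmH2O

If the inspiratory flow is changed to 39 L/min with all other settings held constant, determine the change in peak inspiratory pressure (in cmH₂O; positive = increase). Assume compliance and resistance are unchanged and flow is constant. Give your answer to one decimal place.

-8.4

Flow: 58 L/min ÷ 60 = 0.9667 L/s.
New flow: 39 L/min ÷ 60 = 0.65 L/s.
PIP = Vt/C + R·V̇ + PEEP (constant-flow equation of motion).
Only the resistive term changes: ΔPIP = R × ΔV̇ = 26.5 × (0.65 − 0.9667) = 26.5 × -0.3167 = -8.393 cmH2O.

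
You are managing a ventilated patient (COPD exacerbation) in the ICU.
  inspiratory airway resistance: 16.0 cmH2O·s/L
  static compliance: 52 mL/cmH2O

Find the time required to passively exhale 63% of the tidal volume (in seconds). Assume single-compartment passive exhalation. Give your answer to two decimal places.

0.83

τ = R × C = 16.0 × 52 mL/cmH2O = 16.0 × 0.052 L/cmH2O = 0.832 s.
Exhaled fraction f = 1 − e^(−t/τ) → t = −τ·ln(1 − f) = −0.832·ln(0.37) = 0.8272 s.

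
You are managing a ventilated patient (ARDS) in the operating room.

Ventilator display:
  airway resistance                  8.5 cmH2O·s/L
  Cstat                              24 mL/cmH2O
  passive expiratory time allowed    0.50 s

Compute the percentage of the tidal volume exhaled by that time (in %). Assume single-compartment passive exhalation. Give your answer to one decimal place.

91.4

τ = R × C = 8.5 × 24 mL/cmH2O = 8.5 × 0.024 L/cmH2O = 0.204 s.
Passive exhalation: V(t)/V₀ = e^(−t/τ) = e^(−0.50/0.204) = 0.08621.
Fraction exhaled = 1 − 0.08621 = 0.9138 → 91.38%.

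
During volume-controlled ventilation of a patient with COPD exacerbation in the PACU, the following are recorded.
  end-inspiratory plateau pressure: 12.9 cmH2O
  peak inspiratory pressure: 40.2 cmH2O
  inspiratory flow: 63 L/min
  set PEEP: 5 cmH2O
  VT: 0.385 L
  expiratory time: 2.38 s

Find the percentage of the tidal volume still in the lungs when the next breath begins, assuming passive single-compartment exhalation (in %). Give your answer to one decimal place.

15.3

Flow: 63 L/min ÷ 60 = 1.05 L/s.
R = (PIP − Pplat)/V̇ = (40.2 − 12.9) / 1.05 = 27.3/1.05 = 26.0 cmH2O·s/L.
C = Vt/(Pplat − PEEP) = 385.0 / (12.9 − 5) = 385.0/7.9 = 48.734 mL/cmH2O.
τ = R × C = 26.0 × 0.04873 L/cmH2O = 1.267 s.
Fraction remaining at end-expiration = e^(−Te/τ) = e^(−2.38/1.267) = 0.1528 → 15.28%.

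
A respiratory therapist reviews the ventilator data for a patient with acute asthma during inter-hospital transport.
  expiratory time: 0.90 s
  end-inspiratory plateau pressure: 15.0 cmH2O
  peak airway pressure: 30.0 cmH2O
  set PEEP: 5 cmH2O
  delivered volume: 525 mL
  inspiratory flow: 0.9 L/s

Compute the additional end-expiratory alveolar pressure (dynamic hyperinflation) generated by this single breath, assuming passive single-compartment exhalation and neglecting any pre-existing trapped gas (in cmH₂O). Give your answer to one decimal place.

3.6

R = (PIP − Pplat)/V̇ = (30.0 − 15.0) / 0.9 = 15.0/0.9 = 16.667 cmH2O·s/L.
C = Vt/(Pplat − PEEP) = 525.0 / (15.0 − 5) = 525.0/10.0 = 52.5 mL/cmH2O.
τ = R × C = 16.667 × 0.0525 L/cmH2O = 0.875 s.
Fraction remaining = e^(−Te/τ) = e^(−0.90/0.875) = 0.3575; trapped volume = 525.0 × 0.3575 = 187.69 mL.
Additional alveolar pressure from trapping ≈ V_trapped / C = 187.69 / 52.5 = 3.575 cmH2O.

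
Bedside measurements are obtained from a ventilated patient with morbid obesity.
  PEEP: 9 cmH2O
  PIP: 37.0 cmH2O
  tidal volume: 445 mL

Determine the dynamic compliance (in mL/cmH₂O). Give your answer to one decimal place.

Dynamic compliance = Vt / (PIP − PEEP) = 445 / (37.0 − 9) = 445 / 28.0 = 15.893 mL/cmH2O.

15.9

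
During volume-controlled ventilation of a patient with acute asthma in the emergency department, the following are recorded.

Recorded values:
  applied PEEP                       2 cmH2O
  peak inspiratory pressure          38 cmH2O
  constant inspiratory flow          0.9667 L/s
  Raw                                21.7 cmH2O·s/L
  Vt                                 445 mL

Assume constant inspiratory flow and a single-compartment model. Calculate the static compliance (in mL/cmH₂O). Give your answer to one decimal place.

Equation of motion (constant flow): PIP = Vt/C + R·V̇ + PEEP.
Vt/C = PIP − R·V̇ − PEEP = 38 − 21.7×0.9667 − 2 = 38 − 20.977 − 2 = 15.023 cmH2O.
C = Vt / 15.023 = 445 / 15.023 = 29.621 mL/cmH2O.

29.6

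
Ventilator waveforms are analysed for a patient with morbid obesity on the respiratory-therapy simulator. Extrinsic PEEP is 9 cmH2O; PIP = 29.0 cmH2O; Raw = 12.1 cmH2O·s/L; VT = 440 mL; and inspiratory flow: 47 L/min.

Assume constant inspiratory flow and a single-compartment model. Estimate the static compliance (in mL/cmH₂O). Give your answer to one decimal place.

41.8

Flow: 47 L/min ÷ 60 = 0.7833 L/s.
Equation of motion (constant flow): PIP = Vt/C + R·V̇ + PEEP.
Vt/C = PIP − R·V̇ − PEEP = 29.0 − 12.1×0.7833 − 9 = 29.0 − 9.478 − 9 = 10.522 cmH2O.
C = Vt / 10.522 = 440 / 10.522 = 41.817 mL/cmH2O.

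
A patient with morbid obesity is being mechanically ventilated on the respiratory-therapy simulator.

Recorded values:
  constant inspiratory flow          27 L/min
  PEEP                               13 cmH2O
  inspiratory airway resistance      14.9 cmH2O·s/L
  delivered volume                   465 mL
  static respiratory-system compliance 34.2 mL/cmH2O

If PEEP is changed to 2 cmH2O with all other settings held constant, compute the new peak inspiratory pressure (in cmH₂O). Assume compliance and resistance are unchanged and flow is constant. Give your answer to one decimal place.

22.3

Flow: 27 L/min ÷ 60 = 0.45 L/s.
PIP = Vt/C + R·V̇ + PEEP (constant-flow equation of motion).
Only the baseline term changes: ΔPIP = ΔPEEP = 2 − 13 = -11.0 cmH2O.
Original PIP = 465/34.2 + 14.9×0.45 + 13 = 33.301 cmH2O; new PIP = 33.301 + (-11.0) = 22.301 cmH2O.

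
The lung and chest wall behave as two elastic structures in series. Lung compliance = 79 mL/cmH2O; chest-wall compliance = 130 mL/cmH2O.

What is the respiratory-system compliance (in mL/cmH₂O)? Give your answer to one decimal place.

49.1

Lung and chest wall are elastances in series: 1/Crs = 1/CL + 1/Ccw.
1/Crs = 1/79 + 1/130 = 0.02035.
Crs = 49.14 mL/cmH2O.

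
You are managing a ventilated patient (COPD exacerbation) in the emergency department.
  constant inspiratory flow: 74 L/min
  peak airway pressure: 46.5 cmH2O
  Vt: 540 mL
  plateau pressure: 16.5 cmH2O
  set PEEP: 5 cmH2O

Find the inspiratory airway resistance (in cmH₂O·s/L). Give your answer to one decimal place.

24.3

Flow: 74 L/min ÷ 60 = 1.2333 L/s.
Raw = (PIP − Pplat) / flow = (46.5 − 16.5) / 1.2333 = 30.0 / 1.2333 = 24.325 cmH2O·s/L.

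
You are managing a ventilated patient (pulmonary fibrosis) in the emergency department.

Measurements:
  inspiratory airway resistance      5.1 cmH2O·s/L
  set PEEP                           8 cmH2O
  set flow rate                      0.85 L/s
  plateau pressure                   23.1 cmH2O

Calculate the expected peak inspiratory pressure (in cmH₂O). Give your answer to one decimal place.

PIP = Pplat + Raw × flow = 23.1 + 5.1 × 0.85 = 23.1 + 4.335 = 27.435 cmH2O.

27.4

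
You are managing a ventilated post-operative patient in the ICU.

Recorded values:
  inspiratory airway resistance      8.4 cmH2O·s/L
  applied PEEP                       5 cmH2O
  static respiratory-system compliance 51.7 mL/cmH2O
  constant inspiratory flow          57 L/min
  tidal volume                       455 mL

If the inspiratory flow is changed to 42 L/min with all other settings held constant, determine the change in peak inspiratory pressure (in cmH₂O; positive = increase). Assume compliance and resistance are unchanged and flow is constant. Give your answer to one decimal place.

Flow: 57 L/min ÷ 60 = 0.95 L/s.
New flow: 42 L/min ÷ 60 = 0.7 L/s.
PIP = Vt/C + R·V̇ + PEEP (constant-flow equation of motion).
Only the resistive term changes: ΔPIP = R × ΔV̇ = 8.4 × (0.7 − 0.95) = 8.4 × -0.25 = -2.1 cmH2O.

-2.1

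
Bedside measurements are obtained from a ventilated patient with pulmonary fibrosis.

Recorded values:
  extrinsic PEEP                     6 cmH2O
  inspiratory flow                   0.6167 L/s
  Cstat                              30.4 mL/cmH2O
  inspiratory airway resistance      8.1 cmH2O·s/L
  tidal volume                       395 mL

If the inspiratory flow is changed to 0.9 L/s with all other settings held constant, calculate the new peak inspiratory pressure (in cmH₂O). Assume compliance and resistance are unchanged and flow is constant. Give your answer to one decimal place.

PIP = Vt/C + R·V̇ + PEEP (constant-flow equation of motion).
Only the resistive term changes: ΔPIP = R × ΔV̇ = 8.1 × (0.9 − 0.6167) = 8.1 × 0.2833 = 2.295 cmH2O.
Original PIP = 395/30.4 + 8.1×0.6167 + 6 = 23.989 cmH2O; new PIP = 23.989 + (2.295) = 26.284 cmH2O.

26.3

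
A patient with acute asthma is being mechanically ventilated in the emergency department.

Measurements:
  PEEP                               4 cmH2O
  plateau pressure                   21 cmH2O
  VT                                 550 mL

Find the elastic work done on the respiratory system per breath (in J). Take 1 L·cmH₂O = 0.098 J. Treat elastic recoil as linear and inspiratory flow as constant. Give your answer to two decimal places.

0.46

Elastic work ≈ ½ × (Pplat − PEEP) × Vt = 0.5 × (21 − 4) × 0.550 L = 0.5 × 17.0 × 0.550 = 4.675 L·cmH2O.
× 0.098 J/(L·cmH2O) → 0.4582 J.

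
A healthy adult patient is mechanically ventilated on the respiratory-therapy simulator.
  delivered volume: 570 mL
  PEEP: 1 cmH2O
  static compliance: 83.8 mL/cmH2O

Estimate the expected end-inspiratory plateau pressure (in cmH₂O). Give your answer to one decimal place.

7.8

Pplat = PEEP + Vt / Cstat = 1 + 570 / 83.8 = 1 + 6.802 = 7.802 cmH2O.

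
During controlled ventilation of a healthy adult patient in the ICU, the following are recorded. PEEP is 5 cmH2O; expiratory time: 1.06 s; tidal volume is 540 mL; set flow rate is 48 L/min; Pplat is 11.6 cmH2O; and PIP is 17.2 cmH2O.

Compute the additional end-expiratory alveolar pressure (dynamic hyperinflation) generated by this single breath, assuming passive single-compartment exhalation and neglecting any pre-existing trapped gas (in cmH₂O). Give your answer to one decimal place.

Flow: 48 L/min ÷ 60 = 0.8 L/s.
R = (PIP − Pplat)/V̇ = (17.2 − 11.6) / 0.8 = 5.6/0.8 = 7.0 cmH2O·s/L.
C = Vt/(Pplat − PEEP) = 540.0 / (11.6 − 5) = 540.0/6.6 = 81.818 mL/cmH2O.
τ = R × C = 7.0 × 0.08182 L/cmH2O = 0.5727 s.
Fraction remaining = e^(−Te/τ) = e^(−1.06/0.5727) = 0.1571; trapped volume = 540.0 × 0.1571 = 84.834 mL.
Additional alveolar pressure from trapping ≈ V_trapped / C = 84.834 / 81.818 = 1.037 cmH2O.

1.0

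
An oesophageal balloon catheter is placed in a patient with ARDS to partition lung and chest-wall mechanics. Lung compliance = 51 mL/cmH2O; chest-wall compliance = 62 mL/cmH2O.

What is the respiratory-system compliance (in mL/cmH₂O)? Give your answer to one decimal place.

Lung and chest wall are elastances in series: 1/Crs = 1/CL + 1/Ccw.
1/Crs = 1/51 + 1/62 = 0.03574.
Crs = 27.98 mL/cmH2O.

28.0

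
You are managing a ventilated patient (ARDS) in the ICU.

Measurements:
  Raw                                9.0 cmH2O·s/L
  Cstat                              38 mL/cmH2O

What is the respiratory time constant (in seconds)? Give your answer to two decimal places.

τ = R × C = 9.0 × 38 mL/cmH2O = 9.0 × 0.038 L/cmH2O = 0.342 s.

0.34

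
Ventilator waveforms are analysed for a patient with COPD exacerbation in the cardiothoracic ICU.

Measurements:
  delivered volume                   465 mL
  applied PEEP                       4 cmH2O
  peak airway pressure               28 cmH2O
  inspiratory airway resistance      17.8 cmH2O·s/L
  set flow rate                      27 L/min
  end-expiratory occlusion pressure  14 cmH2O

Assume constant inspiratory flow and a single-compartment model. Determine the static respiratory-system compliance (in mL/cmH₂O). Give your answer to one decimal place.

Flow: 27 L/min ÷ 60 = 0.45 L/s.
Total PEEP = 14 cmH2O (set 4 + intrinsic 10); this is the baseline alveolar pressure.
Equation of motion (constant flow): PIP = Vt/C + R·V̇ + PEEP.
Vt/C = PIP − R·V̇ − PEEP = 28 − 17.8×0.45 − 14 = 28 − 8.01 − 14 = 5.99 cmH2O.
C = Vt / 5.99 = 465 / 5.99 = 77.629 mL/cmH2O.

77.6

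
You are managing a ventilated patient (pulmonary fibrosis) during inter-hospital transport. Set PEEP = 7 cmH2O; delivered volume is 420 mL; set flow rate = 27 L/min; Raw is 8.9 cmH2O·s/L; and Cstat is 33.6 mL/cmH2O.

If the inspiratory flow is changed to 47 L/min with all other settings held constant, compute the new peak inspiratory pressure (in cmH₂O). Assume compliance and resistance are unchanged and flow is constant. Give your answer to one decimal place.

26.5

Flow: 27 L/min ÷ 60 = 0.45 L/s.
New flow: 47 L/min ÷ 60 = 0.7833 L/s.
PIP = Vt/C + R·V̇ + PEEP (constant-flow equation of motion).
Only the resistive term changes: ΔPIP = R × ΔV̇ = 8.9 × (0.7833 − 0.45) = 8.9 × 0.3333 = 2.966 cmH2O.
Original PIP = 420/33.6 + 8.9×0.45 + 7 = 23.505 cmH2O; new PIP = 23.505 + (2.966) = 26.471 cmH2O.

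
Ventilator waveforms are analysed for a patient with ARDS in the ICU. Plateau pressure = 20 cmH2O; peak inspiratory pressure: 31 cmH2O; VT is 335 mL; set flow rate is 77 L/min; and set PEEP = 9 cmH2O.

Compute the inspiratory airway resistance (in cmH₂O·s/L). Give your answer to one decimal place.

Flow: 77 L/min ÷ 60 = 1.2833 L/s.
Raw = (PIP − Pplat) / flow = (31 − 20) / 1.2833 = 11.0 / 1.2833 = 8.572 cmH2O·s/L.

8.6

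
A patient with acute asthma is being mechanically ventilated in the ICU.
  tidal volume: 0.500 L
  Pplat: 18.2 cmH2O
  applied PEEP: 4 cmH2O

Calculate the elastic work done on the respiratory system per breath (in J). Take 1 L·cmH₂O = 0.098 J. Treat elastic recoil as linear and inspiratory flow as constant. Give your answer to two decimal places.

0.35

Elastic work ≈ ½ × (Pplat − PEEP) × Vt = 0.5 × (18.2 − 4) × 0.500 L = 0.5 × 14.2 × 0.500 = 3.55 L·cmH2O.
× 0.098 J/(L·cmH2O) → 0.3479 J.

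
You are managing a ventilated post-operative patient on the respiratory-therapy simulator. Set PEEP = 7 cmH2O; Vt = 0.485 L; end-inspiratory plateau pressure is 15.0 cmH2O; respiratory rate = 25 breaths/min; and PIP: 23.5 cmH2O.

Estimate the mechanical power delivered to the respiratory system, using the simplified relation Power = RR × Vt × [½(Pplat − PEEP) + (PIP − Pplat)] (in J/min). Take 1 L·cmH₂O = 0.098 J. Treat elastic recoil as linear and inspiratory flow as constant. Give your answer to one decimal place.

Per-breath work = Vt × [½(Pplat−PEEP) + (PIP−Pplat)] = 0.485 × [0.5×8.0 + 8.5] = 0.485 × 12.5 = 6.063 L·cmH2O.
Power = 25 × 6.063 = 151.58 L·cmH2O/min.
× 0.098 J/(L·cmH2O) → 14.855 J/min.

14.9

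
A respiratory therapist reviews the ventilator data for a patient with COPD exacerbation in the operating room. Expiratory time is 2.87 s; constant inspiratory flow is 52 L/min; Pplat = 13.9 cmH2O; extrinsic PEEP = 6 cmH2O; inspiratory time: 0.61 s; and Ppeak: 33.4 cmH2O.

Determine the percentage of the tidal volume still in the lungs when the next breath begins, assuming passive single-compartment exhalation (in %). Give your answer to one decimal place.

14.9

Flow: 52 L/min ÷ 60 = 0.8667 L/s.
Vt = flow × Ti = 0.8667 L/s × 0.61 s × 1000 mL/L = 528.69 mL.
R = (PIP − Pplat)/V̇ = (33.4 − 13.9) / 0.8667 = 19.5/0.8667 = 22.499 cmH2O·s/L.
C = Vt/(Pplat − PEEP) = 528.69 / (13.9 − 6) = 528.69/7.9 = 66.923 mL/cmH2O.
τ = R × C = 22.499 × 0.06692 L/cmH2O = 1.506 s.
Fraction remaining at end-expiration = e^(−Te/τ) = e^(−2.87/1.506) = 0.1487 → 14.87%.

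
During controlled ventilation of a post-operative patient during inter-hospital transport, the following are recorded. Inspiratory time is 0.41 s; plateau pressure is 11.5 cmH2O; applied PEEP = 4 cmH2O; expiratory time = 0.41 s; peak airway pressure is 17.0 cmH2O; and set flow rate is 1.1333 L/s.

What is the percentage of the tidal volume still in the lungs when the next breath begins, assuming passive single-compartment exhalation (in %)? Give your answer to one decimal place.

Vt = flow × Ti = 1.1333 L/s × 0.41 s × 1000 mL/L = 464.65 mL.
R = (PIP − Pplat)/V̇ = (17.0 − 11.5) / 1.1333 = 5.5/1.1333 = 4.853 cmH2O·s/L.
C = Vt/(Pplat − PEEP) = 464.65 / (11.5 − 4) = 464.65/7.5 = 61.953 mL/cmH2O.
τ = R × C = 4.853 × 0.06195 L/cmH2O = 0.3006 s.
Fraction remaining at end-expiration = e^(−Te/τ) = e^(−0.41/0.3006) = 0.2557 → 25.57%.

25.6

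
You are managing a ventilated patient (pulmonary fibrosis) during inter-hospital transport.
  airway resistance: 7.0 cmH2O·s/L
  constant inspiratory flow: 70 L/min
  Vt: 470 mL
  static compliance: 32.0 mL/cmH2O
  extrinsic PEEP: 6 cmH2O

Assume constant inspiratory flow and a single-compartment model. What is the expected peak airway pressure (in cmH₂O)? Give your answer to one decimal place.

Flow: 70 L/min ÷ 60 = 1.1667 L/s.
Equation of motion (constant flow): PIP = Vt/C + R·V̇ + PEEP.
PIP = 470/32.0 + 7.0×1.1667 + 6 = 14.688 + 8.167 + 6 = 28.855 cmH2O.

28.9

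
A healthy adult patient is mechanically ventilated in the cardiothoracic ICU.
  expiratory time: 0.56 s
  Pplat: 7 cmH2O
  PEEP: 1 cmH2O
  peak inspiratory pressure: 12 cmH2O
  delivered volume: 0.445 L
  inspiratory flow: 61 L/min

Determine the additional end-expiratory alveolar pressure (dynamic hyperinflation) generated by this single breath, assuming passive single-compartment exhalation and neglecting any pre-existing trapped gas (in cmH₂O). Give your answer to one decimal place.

Flow: 61 L/min ÷ 60 = 1.0167 L/s.
R = (PIP − Pplat)/V̇ = (12 − 7) / 1.0167 = 5.0/1.0167 = 4.918 cmH2O·s/L.
C = Vt/(Pplat − PEEP) = 445.0 / (7 − 1) = 445.0/6.0 = 74.167 mL/cmH2O.
τ = R × C = 4.918 × 0.07417 L/cmH2O = 0.3648 s.
Fraction remaining = e^(−Te/τ) = e^(−0.56/0.3648) = 0.2154; trapped volume = 445.0 × 0.2154 = 95.853 mL.
Additional alveolar pressure from trapping ≈ V_trapped / C = 95.853 / 74.167 = 1.292 cmH2O.

1.3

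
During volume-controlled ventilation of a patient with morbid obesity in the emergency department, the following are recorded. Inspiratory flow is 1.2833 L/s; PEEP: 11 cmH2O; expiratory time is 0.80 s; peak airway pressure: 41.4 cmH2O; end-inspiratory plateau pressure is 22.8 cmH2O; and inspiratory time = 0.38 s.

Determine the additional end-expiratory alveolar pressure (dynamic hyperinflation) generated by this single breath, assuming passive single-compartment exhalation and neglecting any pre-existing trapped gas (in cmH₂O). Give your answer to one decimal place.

3.1

Vt = flow × Ti = 1.2833 L/s × 0.38 s × 1000 mL/L = 487.65 mL.
R = (PIP − Pplat)/V̇ = (41.4 − 22.8) / 1.2833 = 18.6/1.2833 = 14.494 cmH2O·s/L.
C = Vt/(Pplat − PEEP) = 487.65 / (22.8 − 11) = 487.65/11.8 = 41.326 mL/cmH2O.
τ = R × C = 14.494 × 0.04133 L/cmH2O = 0.599 s.
Fraction remaining = e^(−Te/τ) = e^(−0.80/0.599) = 0.263; trapped volume = 487.65 × 0.263 = 128.25 mL.
Additional alveolar pressure from trapping ≈ V_trapped / C = 128.25 / 41.326 = 3.103 cmH2O.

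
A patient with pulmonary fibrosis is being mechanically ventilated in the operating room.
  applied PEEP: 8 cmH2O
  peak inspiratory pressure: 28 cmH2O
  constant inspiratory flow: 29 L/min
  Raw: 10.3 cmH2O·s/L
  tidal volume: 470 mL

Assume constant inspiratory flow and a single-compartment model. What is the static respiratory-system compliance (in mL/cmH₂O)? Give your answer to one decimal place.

Flow: 29 L/min ÷ 60 = 0.4833 L/s.
Equation of motion (constant flow): PIP = Vt/C + R·V̇ + PEEP.
Vt/C = PIP − R·V̇ − PEEP = 28 − 10.3×0.4833 − 8 = 28 − 4.978 − 8 = 15.022 cmH2O.
C = Vt / 15.022 = 470 / 15.022 = 31.287 mL/cmH2O.

31.3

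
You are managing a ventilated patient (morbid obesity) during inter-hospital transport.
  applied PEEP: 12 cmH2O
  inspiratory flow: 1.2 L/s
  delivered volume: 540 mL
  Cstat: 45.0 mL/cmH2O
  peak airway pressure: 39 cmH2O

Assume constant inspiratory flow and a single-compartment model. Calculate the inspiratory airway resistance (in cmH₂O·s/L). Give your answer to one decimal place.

Equation of motion (constant flow): PIP = Vt/C + R·V̇ + PEEP.
R·V̇ = PIP − Vt/C − PEEP = 39 − 540/45.0 − 12 = 39 − 12.0 − 12 = 15.0 cmH2O.
R = 15.0 / 1.2 = 12.5 cmH2O·s/L.

12.5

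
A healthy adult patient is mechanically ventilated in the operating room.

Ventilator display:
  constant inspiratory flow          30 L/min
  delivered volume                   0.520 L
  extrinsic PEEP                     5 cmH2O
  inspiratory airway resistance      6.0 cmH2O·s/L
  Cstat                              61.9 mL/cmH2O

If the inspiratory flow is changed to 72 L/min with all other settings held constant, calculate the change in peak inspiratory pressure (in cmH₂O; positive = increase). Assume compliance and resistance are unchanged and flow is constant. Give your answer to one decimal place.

4.2

Flow: 30 L/min ÷ 60 = 0.5 L/s.
New flow: 72 L/min ÷ 60 = 1.2 L/s.
PIP = Vt/C + R·V̇ + PEEP (constant-flow equation of motion).
Only the resistive term changes: ΔPIP = R × ΔV̇ = 6.0 × (1.2 − 0.5) = 6.0 × 0.7 = 4.2 cmH2O.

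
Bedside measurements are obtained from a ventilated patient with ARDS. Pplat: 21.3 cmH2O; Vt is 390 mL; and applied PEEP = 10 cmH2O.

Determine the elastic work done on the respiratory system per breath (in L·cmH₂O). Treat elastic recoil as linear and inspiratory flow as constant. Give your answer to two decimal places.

Elastic work ≈ ½ × (Pplat − PEEP) × Vt = 0.5 × (21.3 − 10) × 0.390 L = 0.5 × 11.3 × 0.390 = 2.204 L·cmH2O.

2.20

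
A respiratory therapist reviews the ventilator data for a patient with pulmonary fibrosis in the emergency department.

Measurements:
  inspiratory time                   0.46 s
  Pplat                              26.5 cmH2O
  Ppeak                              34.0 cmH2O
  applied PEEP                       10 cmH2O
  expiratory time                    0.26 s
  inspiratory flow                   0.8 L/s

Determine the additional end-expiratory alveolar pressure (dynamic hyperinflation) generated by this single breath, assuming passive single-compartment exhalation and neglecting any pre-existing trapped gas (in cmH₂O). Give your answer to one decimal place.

4.8

Vt = flow × Ti = 0.8 L/s × 0.46 s × 1000 mL/L = 368.0 mL.
R = (PIP − Pplat)/V̇ = (34.0 − 26.5) / 0.8 = 7.5/0.8 = 9.375 cmH2O·s/L.
C = Vt/(Pplat − PEEP) = 368.0 / (26.5 − 10) = 368.0/16.5 = 22.303 mL/cmH2O.
τ = R × C = 9.375 × 0.0223 L/cmH2O = 0.2091 s.
Fraction remaining = e^(−Te/τ) = e^(−0.26/0.2091) = 0.2884; trapped volume = 368.0 × 0.2884 = 106.13 mL.
Additional alveolar pressure from trapping ≈ V_trapped / C = 106.13 / 22.303 = 4.759 cmH2O.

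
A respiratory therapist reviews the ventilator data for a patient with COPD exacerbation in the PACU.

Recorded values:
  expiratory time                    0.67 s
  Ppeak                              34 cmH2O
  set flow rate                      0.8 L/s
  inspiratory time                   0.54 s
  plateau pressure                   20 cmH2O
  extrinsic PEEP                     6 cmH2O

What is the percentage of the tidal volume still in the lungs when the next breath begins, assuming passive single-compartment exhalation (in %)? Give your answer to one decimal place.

Vt = flow × Ti = 0.8 L/s × 0.54 s × 1000 mL/L = 432.0 mL.
R = (PIP − Pplat)/V̇ = (34 − 20) / 0.8 = 14.0/0.8 = 17.5 cmH2O·s/L.
C = Vt/(Pplat − PEEP) = 432.0 / (20 − 6) = 432.0/14.0 = 30.857 mL/cmH2O.
τ = R × C = 17.5 × 0.03086 L/cmH2O = 0.5401 s.
Fraction remaining at end-expiration = e^(−Te/τ) = e^(−0.67/0.5401) = 0.2892 → 28.92%.

28.9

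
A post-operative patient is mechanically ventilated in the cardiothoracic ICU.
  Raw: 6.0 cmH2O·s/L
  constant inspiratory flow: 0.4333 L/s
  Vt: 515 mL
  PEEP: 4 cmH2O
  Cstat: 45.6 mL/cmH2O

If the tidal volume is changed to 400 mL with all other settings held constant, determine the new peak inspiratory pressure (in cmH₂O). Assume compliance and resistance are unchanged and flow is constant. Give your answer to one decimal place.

15.4

PIP = Vt/C + R·V̇ + PEEP (constant-flow equation of motion).
Only the elastic term changes: ΔPIP = ΔVt / C = (400 − 515) / 45.6 = -2.522 cmH2O.
Original PIP = 515/45.6 + 6.0×0.4333 + 4 = 17.894 cmH2O; new PIP = 17.894 + (-2.522) = 15.372 cmH2O.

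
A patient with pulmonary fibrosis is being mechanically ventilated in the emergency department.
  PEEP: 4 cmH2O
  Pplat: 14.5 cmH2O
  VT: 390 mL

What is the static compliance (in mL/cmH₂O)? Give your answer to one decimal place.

Cstat = Vt / (Pplat − PEEP) = 390 / (14.5 − 4) = 390 / 10.5 = 37.143 mL/cmH2O.

37.1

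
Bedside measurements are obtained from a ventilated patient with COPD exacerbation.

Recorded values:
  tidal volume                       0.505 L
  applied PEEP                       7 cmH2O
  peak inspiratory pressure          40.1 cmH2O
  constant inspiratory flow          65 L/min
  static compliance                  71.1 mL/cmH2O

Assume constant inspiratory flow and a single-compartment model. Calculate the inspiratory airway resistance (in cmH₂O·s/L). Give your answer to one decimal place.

24.0

Flow: 65 L/min ÷ 60 = 1.0833 L/s.
Equation of motion (constant flow): PIP = Vt/C + R·V̇ + PEEP.
R·V̇ = PIP − Vt/C − PEEP = 40.1 − 505/71.1 − 7 = 40.1 − 7.103 − 7 = 25.997 cmH2O.
R = 25.997 / 1.0833 = 23.998 cmH2O·s/L.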